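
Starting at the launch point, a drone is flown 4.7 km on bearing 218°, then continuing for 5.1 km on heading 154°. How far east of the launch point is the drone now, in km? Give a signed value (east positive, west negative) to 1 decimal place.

Leg 1 (218°, 4.7 km): east 4.7 sin 218° = -2.89, north 4.7 cos 218° = -3.70
Leg 2 (154°, 5.1 km): east 5.1 sin 154° = 2.24, north 5.1 cos 154° = -4.58
Net east component: -0.66 km.

-0.7 km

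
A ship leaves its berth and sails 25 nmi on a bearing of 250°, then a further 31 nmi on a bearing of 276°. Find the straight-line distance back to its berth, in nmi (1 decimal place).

54.6 nmi

Leg 1 (250°, 25 nmi): east 25 sin 250° = -23.49, north 25 cos 250° = -8.55
Leg 2 (276°, 31 nmi): east 31 sin 276° = -30.83, north 31 cos 276° = 3.24
Net: -54.32 east, -5.31 north. Distance = √((-54.32)² + (-5.31)²) = 54.581 nmi.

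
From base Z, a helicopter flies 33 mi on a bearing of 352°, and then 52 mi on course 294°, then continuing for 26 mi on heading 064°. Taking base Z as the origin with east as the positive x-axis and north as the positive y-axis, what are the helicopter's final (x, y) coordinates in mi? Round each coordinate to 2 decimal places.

(-28.73, 65.23)

Leg 1 (352°, 33 mi): east 33 sin 352° = -4.59, north 33 cos 352° = 32.68
Leg 2 (294°, 52 mi): east 52 sin 294° = -47.50, north 52 cos 294° = 21.15
Leg 3 (064°, 26 mi): east 26 sin 64° = 23.37, north 26 cos 64° = 11.40
Summing: -28.73 mi east, 65.23 mi north → (-28.73, 65.23).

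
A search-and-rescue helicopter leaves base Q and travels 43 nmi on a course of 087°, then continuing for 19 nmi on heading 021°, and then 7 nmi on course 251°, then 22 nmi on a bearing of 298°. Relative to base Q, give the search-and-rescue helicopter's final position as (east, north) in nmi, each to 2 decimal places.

(23.71, 28.04)

Leg 1 (087°, 43 nmi): east 43 sin 87° = 42.94, north 43 cos 87° = 2.25
Leg 2 (021°, 19 nmi): east 19 sin 21° = 6.81, north 19 cos 21° = 17.74
Leg 3 (251°, 7 nmi): east 7 sin 251° = -6.62, north 7 cos 251° = -2.28
Leg 4 (298°, 22 nmi): east 22 sin 298° = -19.42, north 22 cos 298° = 10.33
Summing: 23.71 nmi east, 28.04 nmi north → (23.71, 28.04).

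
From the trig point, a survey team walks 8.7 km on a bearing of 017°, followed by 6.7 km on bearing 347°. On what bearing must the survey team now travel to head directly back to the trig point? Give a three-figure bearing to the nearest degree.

184°

Leg 1 (017°, 8.7 km): east 8.7 sin 17° = 2.54, north 8.7 cos 17° = 8.32
Leg 2 (347°, 6.7 km): east 6.7 sin 347° = -1.51, north 6.7 cos 347° = 6.53
Net displacement: 1.04 east, 14.85 north. Direction back to start is (-1.04, -14.85): bearing = atan2(-1.04, -14.85) mod 360° = 183.99° ≈ 184°.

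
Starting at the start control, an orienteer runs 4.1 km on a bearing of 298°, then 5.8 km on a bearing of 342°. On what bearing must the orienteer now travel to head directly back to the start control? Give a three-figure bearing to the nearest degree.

144°

Leg 1 (298°, 4.1 km): east 4.1 sin 298° = -3.62, north 4.1 cos 298° = 1.92
Leg 2 (342°, 5.8 km): east 5.8 sin 342° = -1.79, north 5.8 cos 342° = 5.52
Net displacement: -5.41 east, 7.44 north. Direction back to start is (5.41, -7.44): bearing = atan2(5.41, -7.44) mod 360° = 143.97° ≈ 144°.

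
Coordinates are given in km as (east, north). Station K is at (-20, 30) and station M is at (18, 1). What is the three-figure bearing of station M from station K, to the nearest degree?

127°

Δeast = 18 − -20 = 38.00; Δnorth = 1 − 30 = -29.00.
Bearing = atan2(Δeast, Δnorth) mod 360° = 127.35° ≈ 127°.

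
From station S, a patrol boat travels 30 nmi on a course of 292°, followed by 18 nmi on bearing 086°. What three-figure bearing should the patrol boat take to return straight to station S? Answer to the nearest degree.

Leg 1 (292°, 30 nmi): east 30 sin 292° = -27.82, north 30 cos 292° = 11.24
Leg 2 (086°, 18 nmi): east 18 sin 86° = 17.96, north 18 cos 86° = 1.26
Net displacement: -9.86 east, 12.49 north. Direction back to start is (9.86, -12.49): bearing = atan2(9.86, -12.49) mod 360° = 141.72° ≈ 142°.

142°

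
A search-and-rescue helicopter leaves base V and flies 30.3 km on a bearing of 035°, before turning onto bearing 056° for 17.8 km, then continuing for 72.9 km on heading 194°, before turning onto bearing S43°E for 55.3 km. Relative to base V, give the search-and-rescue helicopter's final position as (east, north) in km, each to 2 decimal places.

Leg 1 (035°, 30.3 km): east 30.3 sin 35° = 17.38, north 30.3 cos 35° = 24.82
Leg 2 (056°, 17.8 km): east 17.8 sin 56° = 14.76, north 17.8 cos 56° = 9.95
Leg 3 (194°, 72.9 km): east 72.9 sin 194° = -17.64, north 72.9 cos 194° = -70.73
Leg 4 (S43°E, 55.3 km): east 55.3 sin 137° = 37.71, north 55.3 cos 137° = -40.44
Summing: 52.21 km east, -76.40 km north → (52.21, -76.40).

(52.21, -76.40)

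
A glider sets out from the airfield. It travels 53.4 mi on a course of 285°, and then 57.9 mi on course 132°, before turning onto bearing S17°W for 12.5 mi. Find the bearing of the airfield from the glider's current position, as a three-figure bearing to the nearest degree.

018°

Leg 1 (285°, 53.4 mi): east 53.4 sin 285° = -51.58, north 53.4 cos 285° = 13.82
Leg 2 (132°, 57.9 mi): east 57.9 sin 132° = 43.03, north 57.9 cos 132° = -38.74
Leg 3 (S17°W, 12.5 mi): east 12.5 sin 197° = -3.65, north 12.5 cos 197° = -11.95
Net displacement: -12.21 east, -36.88 north. Direction back to start is (12.21, 36.88): bearing = atan2(12.21, 36.88) mod 360° = 18.32° ≈ 018°.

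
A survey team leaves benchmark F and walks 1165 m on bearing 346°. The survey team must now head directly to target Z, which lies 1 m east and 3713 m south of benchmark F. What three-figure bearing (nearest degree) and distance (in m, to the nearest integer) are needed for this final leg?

Leg 1 (346°, 1165 m): east 1165 sin 346° = -281.84, north 1165 cos 346° = 1130.39
Current position: (-281.84, 1130.39). Target: (1, -3713). Remaining: Δeast = 282.84, Δnorth = -4843.39.
Bearing = atan2(282.84, -4843.39) mod 360° = 176.66°; distance = √((282.84)² + (-4843.39)²) = 4851.646 m.

177°, 4852 m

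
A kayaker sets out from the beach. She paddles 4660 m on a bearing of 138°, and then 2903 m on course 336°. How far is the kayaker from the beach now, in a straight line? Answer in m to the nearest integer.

2100 m

Leg 1 (138°, 4660 m): east 4660 sin 138° = 3118.15, north 4660 cos 138° = -3463.05
Leg 2 (336°, 2903 m): east 2903 sin 336° = -1180.76, north 2903 cos 336° = 2652.02
Net: 1937.39 east, -811.03 north. Distance = √((1937.39)² + (-811.03)²) = 2100.300 m.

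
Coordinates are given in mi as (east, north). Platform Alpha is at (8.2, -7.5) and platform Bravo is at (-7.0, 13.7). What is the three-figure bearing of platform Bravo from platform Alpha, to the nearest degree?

324°

Δeast = -7.0 − 8.2 = -15.20; Δnorth = 13.7 − -7.5 = 21.20.
Bearing = atan2(Δeast, Δnorth) mod 360° = 324.36° ≈ 324°.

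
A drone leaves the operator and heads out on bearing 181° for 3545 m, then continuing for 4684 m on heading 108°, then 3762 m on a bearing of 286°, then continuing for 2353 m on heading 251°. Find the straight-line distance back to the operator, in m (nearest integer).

Leg 1 (181°, 3545 m): east 3545 sin 181° = -61.87, north 3545 cos 181° = -3544.46
Leg 2 (108°, 4684 m): east 4684 sin 108° = 4454.75, north 4684 cos 108° = -1447.44
Leg 3 (286°, 3762 m): east 3762 sin 286° = -3616.27, north 3762 cos 286° = 1036.95
Leg 4 (251°, 2353 m): east 2353 sin 251° = -2224.81, north 2353 cos 251° = -766.06
Net: -1448.19 east, -4721.01 north. Distance = √((-1448.19)² + (-4721.01)²) = 4938.137 m.

4938 m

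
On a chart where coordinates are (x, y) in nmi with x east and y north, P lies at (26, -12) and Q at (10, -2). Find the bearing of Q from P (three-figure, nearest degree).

Δeast = 10 − 26 = -16.00; Δnorth = -2 − -12 = 10.00.
Bearing = atan2(Δeast, Δnorth) mod 360° = 302.01° ≈ 302°.

302°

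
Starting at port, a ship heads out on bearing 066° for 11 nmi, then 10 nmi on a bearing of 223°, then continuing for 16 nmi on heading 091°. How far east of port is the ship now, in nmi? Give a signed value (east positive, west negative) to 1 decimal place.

19.2 nmi

Leg 1 (066°, 11 nmi): east 11 sin 66° = 10.05, north 11 cos 66° = 4.47
Leg 2 (223°, 10 nmi): east 10 sin 223° = -6.82, north 10 cos 223° = -7.31
Leg 3 (091°, 16 nmi): east 16 sin 91° = 16.00, north 16 cos 91° = -0.28
Net east component: 19.23 nmi.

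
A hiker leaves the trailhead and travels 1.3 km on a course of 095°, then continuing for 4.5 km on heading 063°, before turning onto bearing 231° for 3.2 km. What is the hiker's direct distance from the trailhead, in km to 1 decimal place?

2.8 km

Leg 1 (095°, 1.3 km): east 1.3 sin 95° = 1.30, north 1.3 cos 95° = -0.11
Leg 2 (063°, 4.5 km): east 4.5 sin 63° = 4.01, north 4.5 cos 63° = 2.04
Leg 3 (231°, 3.2 km): east 3.2 sin 231° = -2.49, north 3.2 cos 231° = -2.01
Net: 2.82 east, -0.08 north. Distance = √((2.82)² + (-0.08)²) = 2.819 km.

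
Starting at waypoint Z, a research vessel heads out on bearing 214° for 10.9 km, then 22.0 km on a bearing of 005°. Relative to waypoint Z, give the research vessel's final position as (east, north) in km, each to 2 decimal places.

(-4.18, 12.88)

Leg 1 (214°, 10.9 km): east 10.9 sin 214° = -6.10, north 10.9 cos 214° = -9.04
Leg 2 (005°, 22.0 km): east 22.0 sin 5° = 1.92, north 22.0 cos 5° = 21.92
Summing: -4.18 km east, 12.88 km north → (-4.18, 12.88).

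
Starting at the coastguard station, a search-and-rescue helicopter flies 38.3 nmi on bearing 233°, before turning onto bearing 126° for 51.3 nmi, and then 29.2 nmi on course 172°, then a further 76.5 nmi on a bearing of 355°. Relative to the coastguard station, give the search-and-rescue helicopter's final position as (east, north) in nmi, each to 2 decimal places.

Leg 1 (233°, 38.3 nmi): east 38.3 sin 233° = -30.59, north 38.3 cos 233° = -23.05
Leg 2 (126°, 51.3 nmi): east 51.3 sin 126° = 41.50, north 51.3 cos 126° = -30.15
Leg 3 (172°, 29.2 nmi): east 29.2 sin 172° = 4.06, north 29.2 cos 172° = -28.92
Leg 4 (355°, 76.5 nmi): east 76.5 sin 355° = -6.67, north 76.5 cos 355° = 76.21
Summing: 8.31 nmi east, -5.91 nmi north → (8.31, -5.91).

(8.31, -5.91)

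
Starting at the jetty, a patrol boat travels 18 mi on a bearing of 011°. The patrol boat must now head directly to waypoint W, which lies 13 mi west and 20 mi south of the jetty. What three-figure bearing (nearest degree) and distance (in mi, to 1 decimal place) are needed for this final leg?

204°, 41.1 mi

Leg 1 (011°, 18 mi): east 18 sin 11° = 3.43, north 18 cos 11° = 17.67
Current position: (3.43, 17.67). Target: (-13, -20). Remaining: Δeast = -16.43, Δnorth = -37.67.
Bearing = atan2(-16.43, -37.67) mod 360° = 203.57°; distance = √((-16.43)² + (-37.67)²) = 41.098 mi.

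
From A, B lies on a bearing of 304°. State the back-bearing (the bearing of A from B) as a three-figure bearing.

124°

Back-bearing = 304° − 180° = 124°.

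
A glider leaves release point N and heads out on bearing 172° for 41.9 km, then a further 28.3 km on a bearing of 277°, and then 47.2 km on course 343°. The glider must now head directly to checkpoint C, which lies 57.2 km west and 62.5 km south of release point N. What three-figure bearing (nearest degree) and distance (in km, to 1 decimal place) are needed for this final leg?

Leg 1 (172°, 41.9 km): east 41.9 sin 172° = 5.83, north 41.9 cos 172° = -41.49
Leg 2 (277°, 28.3 km): east 28.3 sin 277° = -28.09, north 28.3 cos 277° = 3.45
Leg 3 (343°, 47.2 km): east 47.2 sin 343° = -13.80, north 47.2 cos 343° = 45.14
Current position: (-36.06, 7.09). Target: (-57.2, -62.5). Remaining: Δeast = -21.14, Δnorth = -69.59.
Bearing = atan2(-21.14, -69.59) mod 360° = 196.90°; distance = √((-21.14)² + (-69.59)²) = 72.735 km.

197°, 72.7 km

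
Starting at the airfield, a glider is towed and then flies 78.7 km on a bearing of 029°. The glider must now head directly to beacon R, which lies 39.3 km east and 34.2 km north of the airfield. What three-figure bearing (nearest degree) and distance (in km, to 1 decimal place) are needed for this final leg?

178°, 34.7 km

Leg 1 (029°, 78.7 km): east 78.7 sin 29° = 38.15, north 78.7 cos 29° = 68.83
Current position: (38.15, 68.83). Target: (39.3, 34.2). Remaining: Δeast = 1.15, Δnorth = -34.63.
Bearing = atan2(1.15, -34.63) mod 360° = 178.11°; distance = √((1.15)² + (-34.63)²) = 34.652 km.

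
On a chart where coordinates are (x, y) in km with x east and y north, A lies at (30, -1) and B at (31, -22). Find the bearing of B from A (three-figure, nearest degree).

Δeast = 31 − 30 = 1.00; Δnorth = -22 − -1 = -21.00.
Bearing = atan2(Δeast, Δnorth) mod 360° = 177.27° ≈ 177°.

177°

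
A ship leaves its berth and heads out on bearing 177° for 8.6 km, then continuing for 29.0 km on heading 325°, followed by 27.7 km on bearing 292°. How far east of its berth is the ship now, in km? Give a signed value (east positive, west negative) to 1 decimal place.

Leg 1 (177°, 8.6 km): east 8.6 sin 177° = 0.45, north 8.6 cos 177° = -8.59
Leg 2 (325°, 29.0 km): east 29.0 sin 325° = -16.63, north 29.0 cos 325° = 23.76
Leg 3 (292°, 27.7 km): east 27.7 sin 292° = -25.68, north 27.7 cos 292° = 10.38
Net east component: -41.87 km.

-41.9 km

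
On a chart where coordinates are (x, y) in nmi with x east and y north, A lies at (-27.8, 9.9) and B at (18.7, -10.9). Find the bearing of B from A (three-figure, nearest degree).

114°

Δeast = 18.7 − -27.8 = 46.50; Δnorth = -10.9 − 9.9 = -20.80.
Bearing = atan2(Δeast, Δnorth) mod 360° = 114.10° ≈ 114°.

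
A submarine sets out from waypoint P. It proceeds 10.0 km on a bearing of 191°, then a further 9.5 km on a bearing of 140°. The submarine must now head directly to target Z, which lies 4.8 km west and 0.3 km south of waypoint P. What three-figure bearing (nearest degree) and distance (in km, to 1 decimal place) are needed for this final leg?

Leg 1 (191°, 10.0 km): east 10.0 sin 191° = -1.91, north 10.0 cos 191° = -9.82
Leg 2 (140°, 9.5 km): east 9.5 sin 140° = 6.11, north 9.5 cos 140° = -7.28
Current position: (4.20, -17.09). Target: (-4.8, -0.3). Remaining: Δeast = -9.00, Δnorth = 16.79.
Bearing = atan2(-9.00, 16.79) mod 360° = 331.82°; distance = √((-9.00)² + (16.79)²) = 19.053 km.

332°, 19.1 km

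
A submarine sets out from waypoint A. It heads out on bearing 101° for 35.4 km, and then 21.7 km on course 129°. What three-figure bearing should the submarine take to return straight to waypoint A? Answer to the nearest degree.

Leg 1 (101°, 35.4 km): east 35.4 sin 101° = 34.75, north 35.4 cos 101° = -6.75
Leg 2 (129°, 21.7 km): east 21.7 sin 129° = 16.86, north 21.7 cos 129° = -13.66
Net displacement: 51.61 east, -20.41 north. Direction back to start is (-51.61, 20.41): bearing = atan2(-51.61, 20.41) mod 360° = 291.58° ≈ 292°.

292°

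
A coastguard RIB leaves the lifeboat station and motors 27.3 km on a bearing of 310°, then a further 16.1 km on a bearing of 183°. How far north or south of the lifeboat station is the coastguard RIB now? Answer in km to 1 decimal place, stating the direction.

Leg 1 (310°, 27.3 km): east 27.3 sin 310° = -20.91, north 27.3 cos 310° = 17.55
Leg 2 (183°, 16.1 km): east 16.1 sin 183° = -0.84, north 16.1 cos 183° = -16.08
Net north component: 1.47 km.

1.5 km north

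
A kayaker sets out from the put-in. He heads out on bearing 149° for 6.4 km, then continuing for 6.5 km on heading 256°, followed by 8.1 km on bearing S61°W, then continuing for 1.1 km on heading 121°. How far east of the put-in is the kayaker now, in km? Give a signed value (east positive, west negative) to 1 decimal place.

Leg 1 (149°, 6.4 km): east 6.4 sin 149° = 3.30, north 6.4 cos 149° = -5.49
Leg 2 (256°, 6.5 km): east 6.5 sin 256° = -6.31, north 6.5 cos 256° = -1.57
Leg 3 (S61°W, 8.1 km): east 8.1 sin 241° = -7.08, north 8.1 cos 241° = -3.93
Leg 4 (121°, 1.1 km): east 1.1 sin 121° = 0.94, north 1.1 cos 121° = -0.57
Net east component: -9.15 km.

-9.2 km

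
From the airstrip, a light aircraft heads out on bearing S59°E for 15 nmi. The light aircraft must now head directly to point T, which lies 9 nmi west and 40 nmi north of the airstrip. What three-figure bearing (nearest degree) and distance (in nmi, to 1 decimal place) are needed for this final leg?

335°, 52.5 nmi

Leg 1 (S59°E, 15 nmi): east 15 sin 121° = 12.86, north 15 cos 121° = -7.73
Current position: (12.86, -7.73). Target: (-9, 40). Remaining: Δeast = -21.86, Δnorth = 47.73.
Bearing = atan2(-21.86, 47.73) mod 360° = 335.39°; distance = √((-21.86)² + (47.73)²) = 52.493 nmi.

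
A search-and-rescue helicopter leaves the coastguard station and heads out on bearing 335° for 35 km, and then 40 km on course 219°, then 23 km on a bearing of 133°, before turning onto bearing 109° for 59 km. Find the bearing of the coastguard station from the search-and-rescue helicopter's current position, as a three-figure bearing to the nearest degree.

316°

Leg 1 (335°, 35 km): east 35 sin 335° = -14.79, north 35 cos 335° = 31.72
Leg 2 (219°, 40 km): east 40 sin 219° = -25.17, north 40 cos 219° = -31.09
Leg 3 (133°, 23 km): east 23 sin 133° = 16.82, north 23 cos 133° = -15.69
Leg 4 (109°, 59 km): east 59 sin 109° = 55.79, north 59 cos 109° = -19.21
Net displacement: 32.64 east, -34.26 north. Direction back to start is (-32.64, 34.26): bearing = atan2(-32.64, 34.26) mod 360° = 316.38° ≈ 316°.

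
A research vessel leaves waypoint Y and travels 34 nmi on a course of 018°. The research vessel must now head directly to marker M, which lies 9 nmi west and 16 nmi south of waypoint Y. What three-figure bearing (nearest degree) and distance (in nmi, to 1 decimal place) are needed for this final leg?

202°, 52.1 nmi

Leg 1 (018°, 34 nmi): east 34 sin 18° = 10.51, north 34 cos 18° = 32.34
Current position: (10.51, 32.34). Target: (-9, -16). Remaining: Δeast = -19.51, Δnorth = -48.34.
Bearing = atan2(-19.51, -48.34) mod 360° = 201.98°; distance = √((-19.51)² + (-48.34)²) = 52.124 nmi.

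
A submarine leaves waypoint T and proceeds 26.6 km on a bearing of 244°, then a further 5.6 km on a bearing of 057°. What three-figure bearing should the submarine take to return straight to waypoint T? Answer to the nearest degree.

Leg 1 (244°, 26.6 km): east 26.6 sin 244° = -23.91, north 26.6 cos 244° = -11.66
Leg 2 (057°, 5.6 km): east 5.6 sin 57° = 4.70, north 5.6 cos 57° = 3.05
Net displacement: -19.21 east, -8.61 north. Direction back to start is (19.21, 8.61): bearing = atan2(19.21, 8.61) mod 360° = 65.86° ≈ 066°.

066°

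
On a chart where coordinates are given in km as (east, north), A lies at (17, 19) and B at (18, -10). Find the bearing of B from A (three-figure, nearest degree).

178°

Δeast = 18 − 17 = 1.00; Δnorth = -10 − 19 = -29.00.
Bearing = atan2(Δeast, Δnorth) mod 360° = 178.03° ≈ 178°.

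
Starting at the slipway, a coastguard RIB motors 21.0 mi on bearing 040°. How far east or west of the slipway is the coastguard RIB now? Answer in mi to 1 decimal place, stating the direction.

Leg 1 (040°, 21.0 mi): east 21.0 sin 40° = 13.50, north 21.0 cos 40° = 16.09
Net east component: 13.50 mi.

13.5 mi east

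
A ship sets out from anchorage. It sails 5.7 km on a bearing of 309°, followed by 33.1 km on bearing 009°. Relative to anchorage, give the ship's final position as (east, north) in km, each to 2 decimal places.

Leg 1 (309°, 5.7 km): east 5.7 sin 309° = -4.43, north 5.7 cos 309° = 3.59
Leg 2 (009°, 33.1 km): east 33.1 sin 9° = 5.18, north 33.1 cos 9° = 32.69
Summing: 0.75 km east, 36.28 km north → (0.75, 36.28).

(0.75, 36.28)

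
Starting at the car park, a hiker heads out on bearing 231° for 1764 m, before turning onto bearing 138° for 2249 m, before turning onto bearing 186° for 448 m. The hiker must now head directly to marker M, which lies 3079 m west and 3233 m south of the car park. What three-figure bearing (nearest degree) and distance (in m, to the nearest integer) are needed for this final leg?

270°, 3166 m

Leg 1 (231°, 1764 m): east 1764 sin 231° = -1370.89, north 1764 cos 231° = -1110.12
Leg 2 (138°, 2249 m): east 2249 sin 138° = 1504.87, north 2249 cos 138° = -1671.33
Leg 3 (186°, 448 m): east 448 sin 186° = -46.83, north 448 cos 186° = -445.55
Current position: (87.16, -3227.00). Target: (-3079, -3233). Remaining: Δeast = -3166.16, Δnorth = -6.00.
Bearing = atan2(-3166.16, -6.00) mod 360° = 269.89°; distance = √((-3166.16)² + (-6.00)²) = 3166.166 m.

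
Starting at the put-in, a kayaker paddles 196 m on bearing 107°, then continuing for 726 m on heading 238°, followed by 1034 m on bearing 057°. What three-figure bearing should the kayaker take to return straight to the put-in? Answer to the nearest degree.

255°

Leg 1 (107°, 196 m): east 196 sin 107° = 187.44, north 196 cos 107° = -57.30
Leg 2 (238°, 726 m): east 726 sin 238° = -615.68, north 726 cos 238° = -384.72
Leg 3 (057°, 1034 m): east 1034 sin 57° = 867.19, north 1034 cos 57° = 563.16
Net displacement: 438.94 east, 121.13 north. Direction back to start is (-438.94, -121.13): bearing = atan2(-438.94, -121.13) mod 360° = 254.57° ≈ 255°.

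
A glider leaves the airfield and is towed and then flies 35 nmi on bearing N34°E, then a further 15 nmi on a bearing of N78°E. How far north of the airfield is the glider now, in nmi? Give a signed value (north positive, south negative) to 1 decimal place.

32.1 nmi

Leg 1 (N34°E, 35 nmi): east 35 sin 34° = 19.57, north 35 cos 34° = 29.02
Leg 2 (N78°E, 15 nmi): east 15 sin 78° = 14.67, north 15 cos 78° = 3.12
Net north component: 32.13 nmi.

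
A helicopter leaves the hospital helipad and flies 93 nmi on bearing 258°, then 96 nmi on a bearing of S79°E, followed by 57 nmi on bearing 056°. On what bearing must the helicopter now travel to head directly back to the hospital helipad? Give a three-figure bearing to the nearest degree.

Leg 1 (258°, 93 nmi): east 93 sin 258° = -90.97, north 93 cos 258° = -19.34
Leg 2 (S79°E, 96 nmi): east 96 sin 101° = 94.24, north 96 cos 101° = -18.32
Leg 3 (056°, 57 nmi): east 57 sin 56° = 47.26, north 57 cos 56° = 31.87
Net displacement: 50.52 east, -5.78 north. Direction back to start is (-50.52, 5.78): bearing = atan2(-50.52, 5.78) mod 360° = 276.53° ≈ 277°.

277°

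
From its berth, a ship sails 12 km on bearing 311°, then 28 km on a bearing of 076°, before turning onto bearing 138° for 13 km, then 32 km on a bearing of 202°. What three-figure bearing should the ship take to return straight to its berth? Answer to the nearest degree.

Leg 1 (311°, 12 km): east 12 sin 311° = -9.06, north 12 cos 311° = 7.87
Leg 2 (076°, 28 km): east 28 sin 76° = 27.17, north 28 cos 76° = 6.77
Leg 3 (138°, 13 km): east 13 sin 138° = 8.70, north 13 cos 138° = -9.66
Leg 4 (202°, 32 km): east 32 sin 202° = -11.99, north 32 cos 202° = -29.67
Net displacement: 14.82 east, -24.68 north. Direction back to start is (-14.82, 24.68): bearing = atan2(-14.82, 24.68) mod 360° = 329.01° ≈ 329°.

329°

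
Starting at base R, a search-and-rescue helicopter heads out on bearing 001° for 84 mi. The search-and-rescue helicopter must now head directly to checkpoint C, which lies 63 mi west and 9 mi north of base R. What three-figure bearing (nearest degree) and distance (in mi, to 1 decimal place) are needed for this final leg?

221°, 98.9 mi

Leg 1 (001°, 84 mi): east 84 sin 1° = 1.47, north 84 cos 1° = 83.99
Current position: (1.47, 83.99). Target: (-63, 9). Remaining: Δeast = -64.47, Δnorth = -74.99.
Bearing = atan2(-64.47, -74.99) mod 360° = 220.69°; distance = √((-64.47)² + (-74.99)²) = 98.889 mi.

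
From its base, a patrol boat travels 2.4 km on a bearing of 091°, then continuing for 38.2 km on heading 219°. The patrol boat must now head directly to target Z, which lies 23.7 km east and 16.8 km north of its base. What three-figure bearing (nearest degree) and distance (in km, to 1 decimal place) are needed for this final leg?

Leg 1 (091°, 2.4 km): east 2.4 sin 91° = 2.40, north 2.4 cos 91° = -0.04
Leg 2 (219°, 38.2 km): east 38.2 sin 219° = -24.04, north 38.2 cos 219° = -29.69
Current position: (-21.64, -29.73). Target: (23.7, 16.8). Remaining: Δeast = 45.34, Δnorth = 46.53.
Bearing = atan2(45.34, 46.53) mod 360° = 44.26°; distance = √((45.34)² + (46.53)²) = 64.967 km.

044°, 65.0 km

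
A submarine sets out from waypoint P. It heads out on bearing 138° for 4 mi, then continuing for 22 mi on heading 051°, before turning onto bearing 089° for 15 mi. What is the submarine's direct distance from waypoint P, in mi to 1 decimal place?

36.5 mi

Leg 1 (138°, 4 mi): east 4 sin 138° = 2.68, north 4 cos 138° = -2.97
Leg 2 (051°, 22 mi): east 22 sin 51° = 17.10, north 22 cos 51° = 13.85
Leg 3 (089°, 15 mi): east 15 sin 89° = 15.00, north 15 cos 89° = 0.26
Net: 34.77 east, 11.13 north. Distance = √((34.77)² + (11.13)²) = 36.511 mi.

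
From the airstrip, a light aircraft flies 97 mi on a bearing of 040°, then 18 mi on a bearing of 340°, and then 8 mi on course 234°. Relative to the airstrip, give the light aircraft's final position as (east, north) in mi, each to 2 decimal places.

Leg 1 (040°, 97 mi): east 97 sin 40° = 62.35, north 97 cos 40° = 74.31
Leg 2 (340°, 18 mi): east 18 sin 340° = -6.16, north 18 cos 340° = 16.91
Leg 3 (234°, 8 mi): east 8 sin 234° = -6.47, north 8 cos 234° = -4.70
Summing: 49.72 mi east, 86.52 mi north → (49.72, 86.52).

(49.72, 86.52)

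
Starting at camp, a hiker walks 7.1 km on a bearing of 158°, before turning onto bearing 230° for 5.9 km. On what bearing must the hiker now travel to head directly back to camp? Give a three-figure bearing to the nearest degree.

010°

Leg 1 (158°, 7.1 km): east 7.1 sin 158° = 2.66, north 7.1 cos 158° = -6.58
Leg 2 (230°, 5.9 km): east 5.9 sin 230° = -4.52, north 5.9 cos 230° = -3.79
Net displacement: -1.86 east, -10.38 north. Direction back to start is (1.86, 10.38): bearing = atan2(1.86, 10.38) mod 360° = 10.16° ≈ 010°.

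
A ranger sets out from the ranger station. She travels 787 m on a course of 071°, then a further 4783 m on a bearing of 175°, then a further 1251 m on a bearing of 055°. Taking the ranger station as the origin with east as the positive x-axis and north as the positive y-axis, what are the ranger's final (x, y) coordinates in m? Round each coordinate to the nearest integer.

(2186, -3791)

Leg 1 (071°, 787 m): east 787 sin 71° = 744.12, north 787 cos 71° = 256.22
Leg 2 (175°, 4783 m): east 4783 sin 175° = 416.87, north 4783 cos 175° = -4764.80
Leg 3 (055°, 1251 m): east 1251 sin 55° = 1024.76, north 1251 cos 55° = 717.54
Summing: 2185.75 m east, -3791.03 m north → (2186, -3791).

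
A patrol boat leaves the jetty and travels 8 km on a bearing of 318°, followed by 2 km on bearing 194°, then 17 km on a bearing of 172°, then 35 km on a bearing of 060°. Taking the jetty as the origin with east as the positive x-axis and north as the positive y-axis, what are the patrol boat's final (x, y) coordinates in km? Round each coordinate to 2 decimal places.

(26.84, 4.67)

Leg 1 (318°, 8 km): east 8 sin 318° = -5.35, north 8 cos 318° = 5.95
Leg 2 (194°, 2 km): east 2 sin 194° = -0.48, north 2 cos 194° = -1.94
Leg 3 (172°, 17 km): east 17 sin 172° = 2.37, north 17 cos 172° = -16.83
Leg 4 (060°, 35 km): east 35 sin 60° = 30.31, north 35 cos 60° = 17.50
Summing: 26.84 km east, 4.67 km north → (26.84, 4.67).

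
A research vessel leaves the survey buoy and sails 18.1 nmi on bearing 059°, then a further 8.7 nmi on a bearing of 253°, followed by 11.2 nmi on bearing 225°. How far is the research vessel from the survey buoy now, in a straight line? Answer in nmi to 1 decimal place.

1.4 nmi

Leg 1 (059°, 18.1 nmi): east 18.1 sin 59° = 15.51, north 18.1 cos 59° = 9.32
Leg 2 (253°, 8.7 nmi): east 8.7 sin 253° = -8.32, north 8.7 cos 253° = -2.54
Leg 3 (225°, 11.2 nmi): east 11.2 sin 225° = -7.92, north 11.2 cos 225° = -7.92
Net: -0.72 east, -1.14 north. Distance = √((-0.72)² + (-1.14)²) = 1.352 nmi.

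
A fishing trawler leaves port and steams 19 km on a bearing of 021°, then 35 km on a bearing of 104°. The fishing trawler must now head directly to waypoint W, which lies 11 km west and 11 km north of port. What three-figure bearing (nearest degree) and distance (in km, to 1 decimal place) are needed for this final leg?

272°, 51.8 km

Leg 1 (021°, 19 km): east 19 sin 21° = 6.81, north 19 cos 21° = 17.74
Leg 2 (104°, 35 km): east 35 sin 104° = 33.96, north 35 cos 104° = -8.47
Current position: (40.77, 9.27). Target: (-11, 11). Remaining: Δeast = -51.77, Δnorth = 1.73.
Bearing = atan2(-51.77, 1.73) mod 360° = 271.91°; distance = √((-51.77)² + (1.73)²) = 51.798 km.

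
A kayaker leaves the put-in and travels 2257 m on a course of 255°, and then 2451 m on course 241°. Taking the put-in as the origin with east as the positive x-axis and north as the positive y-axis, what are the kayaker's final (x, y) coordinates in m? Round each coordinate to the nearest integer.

Leg 1 (255°, 2257 m): east 2257 sin 255° = -2180.09, north 2257 cos 255° = -584.15
Leg 2 (241°, 2451 m): east 2451 sin 241° = -2143.69, north 2451 cos 241° = -1188.27
Summing: -4323.79 m east, -1772.42 m north → (-4324, -1772).

(-4324, -1772)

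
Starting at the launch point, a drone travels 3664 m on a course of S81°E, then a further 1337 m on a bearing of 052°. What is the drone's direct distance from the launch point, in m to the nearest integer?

4679 m

Leg 1 (S81°E, 3664 m): east 3664 sin 99° = 3618.89, north 3664 cos 99° = -573.18
Leg 2 (052°, 1337 m): east 1337 sin 52° = 1053.57, north 1337 cos 52° = 823.14
Net: 4672.46 east, 249.96 north. Distance = √((4672.46)² + (249.96)²) = 4679.142 m.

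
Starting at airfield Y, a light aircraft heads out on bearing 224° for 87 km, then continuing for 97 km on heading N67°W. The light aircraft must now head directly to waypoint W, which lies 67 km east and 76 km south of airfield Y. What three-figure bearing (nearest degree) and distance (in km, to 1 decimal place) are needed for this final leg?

103°, 222.7 km

Leg 1 (224°, 87 km): east 87 sin 224° = -60.44, north 87 cos 224° = -62.58
Leg 2 (N67°W, 97 km): east 97 sin 293° = -89.29, north 97 cos 293° = 37.90
Current position: (-149.72, -24.68). Target: (67, -76). Remaining: Δeast = 216.72, Δnorth = -51.32.
Bearing = atan2(216.72, -51.32) mod 360° = 103.32°; distance = √((216.72)² + (-51.32)²) = 222.717 km.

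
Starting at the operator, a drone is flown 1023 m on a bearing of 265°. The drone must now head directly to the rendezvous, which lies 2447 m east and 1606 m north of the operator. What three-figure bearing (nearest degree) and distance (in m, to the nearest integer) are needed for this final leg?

Leg 1 (265°, 1023 m): east 1023 sin 265° = -1019.11, north 1023 cos 265° = -89.16
Current position: (-1019.11, -89.16). Target: (2447, 1606). Remaining: Δeast = 3466.11, Δnorth = 1695.16.
Bearing = atan2(3466.11, 1695.16) mod 360° = 63.94°; distance = √((3466.11)² + (1695.16)²) = 3858.428 m.

064°, 3858 m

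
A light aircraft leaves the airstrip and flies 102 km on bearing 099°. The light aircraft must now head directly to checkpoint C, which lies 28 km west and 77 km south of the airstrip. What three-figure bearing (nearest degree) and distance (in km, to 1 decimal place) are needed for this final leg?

245°, 142.5 km

Leg 1 (099°, 102 km): east 102 sin 99° = 100.74, north 102 cos 99° = -15.96
Current position: (100.74, -15.96). Target: (-28, -77). Remaining: Δeast = -128.74, Δnorth = -61.04.
Bearing = atan2(-128.74, -61.04) mod 360° = 244.63°; distance = √((-128.74)² + (-61.04)²) = 142.483 km.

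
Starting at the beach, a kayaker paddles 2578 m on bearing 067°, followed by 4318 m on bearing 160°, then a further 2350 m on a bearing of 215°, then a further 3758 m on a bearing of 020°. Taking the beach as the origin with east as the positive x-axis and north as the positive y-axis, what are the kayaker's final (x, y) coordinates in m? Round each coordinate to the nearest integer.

Leg 1 (067°, 2578 m): east 2578 sin 67° = 2373.06, north 2578 cos 67° = 1007.30
Leg 2 (160°, 4318 m): east 4318 sin 160° = 1476.84, north 4318 cos 160° = -4057.59
Leg 3 (215°, 2350 m): east 2350 sin 215° = -1347.90, north 2350 cos 215° = -1925.01
Leg 4 (020°, 3758 m): east 3758 sin 20° = 1285.31, north 3758 cos 20° = 3531.36
Summing: 3787.31 m east, -1443.93 m north → (3787, -1444).

(3787, -1444)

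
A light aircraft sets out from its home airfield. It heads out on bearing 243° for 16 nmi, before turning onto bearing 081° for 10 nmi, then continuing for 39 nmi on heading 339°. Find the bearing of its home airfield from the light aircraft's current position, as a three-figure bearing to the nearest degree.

Leg 1 (243°, 16 nmi): east 16 sin 243° = -14.26, north 16 cos 243° = -7.26
Leg 2 (081°, 10 nmi): east 10 sin 81° = 9.88, north 10 cos 81° = 1.56
Leg 3 (339°, 39 nmi): east 39 sin 339° = -13.98, north 39 cos 339° = 36.41
Net displacement: -18.36 east, 30.71 north. Direction back to start is (18.36, -30.71): bearing = atan2(18.36, -30.71) mod 360° = 149.13° ≈ 149°.

149°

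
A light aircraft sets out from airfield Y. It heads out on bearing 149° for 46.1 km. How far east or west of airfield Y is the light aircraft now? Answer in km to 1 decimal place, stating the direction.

Leg 1 (149°, 46.1 km): east 46.1 sin 149° = 23.74, north 46.1 cos 149° = -39.52
Net east component: 23.74 km.

23.7 km east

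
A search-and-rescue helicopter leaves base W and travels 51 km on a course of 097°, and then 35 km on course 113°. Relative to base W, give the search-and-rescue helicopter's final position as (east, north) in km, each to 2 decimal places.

(82.84, -19.89)

Leg 1 (097°, 51 km): east 51 sin 97° = 50.62, north 51 cos 97° = -6.22
Leg 2 (113°, 35 km): east 35 sin 113° = 32.22, north 35 cos 113° = -13.68
Summing: 82.84 km east, -19.89 km north → (82.84, -19.89).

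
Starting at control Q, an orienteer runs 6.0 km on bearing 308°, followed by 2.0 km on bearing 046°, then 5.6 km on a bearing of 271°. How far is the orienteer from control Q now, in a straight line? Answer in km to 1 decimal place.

10.3 km

Leg 1 (308°, 6.0 km): east 6.0 sin 308° = -4.73, north 6.0 cos 308° = 3.69
Leg 2 (046°, 2.0 km): east 2.0 sin 46° = 1.44, north 2.0 cos 46° = 1.39
Leg 3 (271°, 5.6 km): east 5.6 sin 271° = -5.60, north 5.6 cos 271° = 0.10
Net: -8.89 east, 5.18 north. Distance = √((-8.89)² + (5.18)²) = 10.288 km.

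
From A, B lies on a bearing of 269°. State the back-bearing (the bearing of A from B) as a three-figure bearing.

Back-bearing = 269° − 180° = 089°.

089°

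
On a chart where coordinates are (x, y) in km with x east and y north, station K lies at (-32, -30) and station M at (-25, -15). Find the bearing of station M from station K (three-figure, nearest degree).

025°

Δeast = -25 − -32 = 7.00; Δnorth = -15 − -30 = 15.00.
Bearing = atan2(Δeast, Δnorth) mod 360° = 25.02° ≈ 025°.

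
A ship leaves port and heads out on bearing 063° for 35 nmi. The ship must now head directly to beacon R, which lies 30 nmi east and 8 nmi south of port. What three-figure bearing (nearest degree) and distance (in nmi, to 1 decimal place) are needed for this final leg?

Leg 1 (063°, 35 nmi): east 35 sin 63° = 31.19, north 35 cos 63° = 15.89
Current position: (31.19, 15.89). Target: (30, -8). Remaining: Δeast = -1.19, Δnorth = -23.89.
Bearing = atan2(-1.19, -23.89) mod 360° = 182.84°; distance = √((-1.19)² + (-23.89)²) = 23.919 nmi.

183°, 23.9 nmi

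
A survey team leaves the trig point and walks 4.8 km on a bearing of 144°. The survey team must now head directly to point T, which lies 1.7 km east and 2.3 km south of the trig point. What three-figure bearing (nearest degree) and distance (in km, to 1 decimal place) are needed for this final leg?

325°, 1.9 km

Leg 1 (144°, 4.8 km): east 4.8 sin 144° = 2.82, north 4.8 cos 144° = -3.88
Current position: (2.82, -3.88). Target: (1.7, -2.3). Remaining: Δeast = -1.12, Δnorth = 1.58.
Bearing = atan2(-1.12, 1.58) mod 360° = 324.69°; distance = √((-1.12)² + (1.58)²) = 1.940 km.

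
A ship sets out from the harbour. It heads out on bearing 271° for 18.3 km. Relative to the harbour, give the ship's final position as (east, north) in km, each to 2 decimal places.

Leg 1 (271°, 18.3 km): east 18.3 sin 271° = -18.30, north 18.3 cos 271° = 0.32
Summing: -18.30 km east, 0.32 km north → (-18.30, 0.32).

(-18.30, 0.32)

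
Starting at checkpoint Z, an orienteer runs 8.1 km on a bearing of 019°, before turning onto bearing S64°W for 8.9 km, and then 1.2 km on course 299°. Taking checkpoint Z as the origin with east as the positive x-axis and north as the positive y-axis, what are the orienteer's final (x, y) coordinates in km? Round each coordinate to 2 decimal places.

Leg 1 (019°, 8.1 km): east 8.1 sin 19° = 2.64, north 8.1 cos 19° = 7.66
Leg 2 (S64°W, 8.9 km): east 8.9 sin 244° = -8.00, north 8.9 cos 244° = -3.90
Leg 3 (299°, 1.2 km): east 1.2 sin 299° = -1.05, north 1.2 cos 299° = 0.58
Summing: -6.41 km east, 4.34 km north → (-6.41, 4.34).

(-6.41, 4.34)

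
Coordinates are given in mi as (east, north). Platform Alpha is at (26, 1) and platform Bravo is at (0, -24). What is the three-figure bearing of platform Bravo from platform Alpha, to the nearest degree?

Δeast = 0 − 26 = -26.00; Δnorth = -24 − 1 = -25.00.
Bearing = atan2(Δeast, Δnorth) mod 360° = 226.12° ≈ 226°.

226°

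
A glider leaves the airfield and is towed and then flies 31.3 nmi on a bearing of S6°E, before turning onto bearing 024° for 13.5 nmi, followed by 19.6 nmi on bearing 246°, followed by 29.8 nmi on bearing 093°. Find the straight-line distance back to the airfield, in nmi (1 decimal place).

35.0 nmi

Leg 1 (S6°E, 31.3 nmi): east 31.3 sin 174° = 3.27, north 31.3 cos 174° = -31.13
Leg 2 (024°, 13.5 nmi): east 13.5 sin 24° = 5.49, north 13.5 cos 24° = 12.33
Leg 3 (246°, 19.6 nmi): east 19.6 sin 246° = -17.91, north 19.6 cos 246° = -7.97
Leg 4 (093°, 29.8 nmi): east 29.8 sin 93° = 29.76, north 29.8 cos 93° = -1.56
Net: 20.62 east, -28.33 north. Distance = √((20.62)² + (-28.33)²) = 35.035 nmi.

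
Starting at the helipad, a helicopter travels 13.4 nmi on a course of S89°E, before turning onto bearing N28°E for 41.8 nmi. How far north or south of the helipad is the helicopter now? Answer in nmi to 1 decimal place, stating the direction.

Leg 1 (S89°E, 13.4 nmi): east 13.4 sin 91° = 13.40, north 13.4 cos 91° = -0.23
Leg 2 (N28°E, 41.8 nmi): east 41.8 sin 28° = 19.62, north 41.8 cos 28° = 36.91
Net north component: 36.67 nmi.

36.7 nmi north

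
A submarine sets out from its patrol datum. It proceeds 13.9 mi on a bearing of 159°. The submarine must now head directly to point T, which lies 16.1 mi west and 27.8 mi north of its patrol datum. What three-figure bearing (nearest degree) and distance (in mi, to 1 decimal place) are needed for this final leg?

Leg 1 (159°, 13.9 mi): east 13.9 sin 159° = 4.98, north 13.9 cos 159° = -12.98
Current position: (4.98, -12.98). Target: (-16.1, 27.8). Remaining: Δeast = -21.08, Δnorth = 40.78.
Bearing = atan2(-21.08, 40.78) mod 360° = 332.66°; distance = √((-21.08)² + (40.78)²) = 45.904 mi.

333°, 45.9 mi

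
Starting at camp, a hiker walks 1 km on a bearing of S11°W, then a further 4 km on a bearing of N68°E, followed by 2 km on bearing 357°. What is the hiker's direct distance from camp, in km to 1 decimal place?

Leg 1 (S11°W, 1 km): east 1 sin 191° = -0.19, north 1 cos 191° = -0.98
Leg 2 (N68°E, 4 km): east 4 sin 68° = 3.71, north 4 cos 68° = 1.50
Leg 3 (357°, 2 km): east 2 sin 357° = -0.10, north 2 cos 357° = 2.00
Net: 3.41 east, 2.51 north. Distance = √((3.41)² + (2.51)²) = 4.239 km.

4.2 km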